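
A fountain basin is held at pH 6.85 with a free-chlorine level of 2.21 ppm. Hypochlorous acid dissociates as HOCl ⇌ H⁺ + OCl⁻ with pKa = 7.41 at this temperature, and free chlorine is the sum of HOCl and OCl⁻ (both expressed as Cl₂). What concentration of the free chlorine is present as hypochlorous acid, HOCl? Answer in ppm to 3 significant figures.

[OCl⁻]/[HOCl] = 10^(pH − pKa) = 10^(6.85 − 7.41) = 10^-0.56 = 0.2754.
Fraction as HOCl = 1 / (1 + 0.2754) = 0.7841.
HOCl = 0.7841 × 2.21 ppm = 1.733 ppm.

1.73 ppm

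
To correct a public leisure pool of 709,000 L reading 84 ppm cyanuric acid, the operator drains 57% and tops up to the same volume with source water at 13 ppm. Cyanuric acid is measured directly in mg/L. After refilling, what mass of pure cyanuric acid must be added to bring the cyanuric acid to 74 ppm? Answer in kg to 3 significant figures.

After draining 57% and refilling: 84 × 0.43 + 13 × 0.57 = 43.53 ppm.
Deficit to target: 74 − 43.53 = 30.47 mg/L.
Mass: 30.47 mg/L × 709,000 L = 21,600 g cyanuric acid.

21.6 kg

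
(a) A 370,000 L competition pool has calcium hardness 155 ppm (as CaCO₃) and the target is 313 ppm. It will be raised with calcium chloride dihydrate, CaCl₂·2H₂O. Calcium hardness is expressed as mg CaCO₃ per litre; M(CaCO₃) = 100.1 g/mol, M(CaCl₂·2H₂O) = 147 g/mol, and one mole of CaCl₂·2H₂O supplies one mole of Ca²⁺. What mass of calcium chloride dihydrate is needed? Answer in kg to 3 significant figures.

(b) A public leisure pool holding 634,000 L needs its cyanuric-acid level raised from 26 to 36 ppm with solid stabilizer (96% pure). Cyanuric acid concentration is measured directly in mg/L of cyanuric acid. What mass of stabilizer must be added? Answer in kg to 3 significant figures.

(a) Hardness to add: (313 − 155) = 158 mg/L as CaCO₃ × 370,000 L = 58,460 g as CaCO₃.
(a) Moles of Ca²⁺ (1 mol Ca²⁺ ≡ 1 mol CaCO₃): 58,460 / 100.1 g/mol = 584 mol.
(a) Mass of CaCl₂·2H₂O: 584 × 147 = 85,850 g.

(b) CYA to add: (36 − 26) = 10 mg/L × 634,000 L = 6340 g cyanuric acid.
(b) At 96% purity: 6340 / 0.96 = 6604 g product.

(a) 85.9 kg; (b) 6.60 kg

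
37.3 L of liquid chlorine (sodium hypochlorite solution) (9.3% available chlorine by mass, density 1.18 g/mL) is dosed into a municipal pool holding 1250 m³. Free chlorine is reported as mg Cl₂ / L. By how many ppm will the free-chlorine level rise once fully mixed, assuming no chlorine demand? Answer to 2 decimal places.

3.27 ppm

Volume: 1250 m³ = 1,250,000 L.
Mass of solution: 37.3 L × 1000 mL/L × 1.18 g/mL = 44,010 g.
Available chlorine delivered: 44,010 g × 0.093 = 4093 g as Cl₂.
Concentration rise: 4093 g / 1,250,000 L = 3.275 mg/L = 3.27 ppm.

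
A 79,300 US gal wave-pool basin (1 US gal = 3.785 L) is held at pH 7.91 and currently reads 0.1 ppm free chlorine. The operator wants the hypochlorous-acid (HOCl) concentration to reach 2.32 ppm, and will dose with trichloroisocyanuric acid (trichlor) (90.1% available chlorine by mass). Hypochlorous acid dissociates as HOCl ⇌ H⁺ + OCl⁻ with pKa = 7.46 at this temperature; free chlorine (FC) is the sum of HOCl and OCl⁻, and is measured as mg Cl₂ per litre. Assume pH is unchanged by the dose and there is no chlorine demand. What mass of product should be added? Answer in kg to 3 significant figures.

2.92 kg

Volume: 79,300 US gal × 3.785 L/gal = 300,150 L.
[OCl⁻]/[HOCl] = 10^(pH − pKa) = 10^(7.91 − 7.46) = 2.818; fraction as HOCl = 1/(1 + 2.818) = 0.2619.
Free chlorine required for 2.32 ppm HOCl: 2.32 / 0.2619 = 8.859 ppm.
FC to add: 8.859 − 0.1 = 8.759 mg/L as Cl₂.
Cl₂ equivalent: 8.759 mg/L × 300,150 L = 2629 g.
Product at 90.1% available Cl: 2629 / 0.901 = 2918 g.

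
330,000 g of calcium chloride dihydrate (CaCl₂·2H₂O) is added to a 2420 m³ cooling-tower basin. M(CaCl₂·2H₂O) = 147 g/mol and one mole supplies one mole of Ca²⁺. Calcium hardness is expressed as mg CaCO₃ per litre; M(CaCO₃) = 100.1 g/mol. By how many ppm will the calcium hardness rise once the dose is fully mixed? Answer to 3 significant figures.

Volume: 2420 m³ = 2,420,000 L.
Moles of Ca²⁺: 330,000 g ÷ 147 g/mol = 2245 mol.
As CaCO₃: 2245 mol × 100.1 g/mol = 224,700 g.
Rise: 224,700 g / 2,420,000 L × 1000 = 92.86 mg/L.

92.9 ppm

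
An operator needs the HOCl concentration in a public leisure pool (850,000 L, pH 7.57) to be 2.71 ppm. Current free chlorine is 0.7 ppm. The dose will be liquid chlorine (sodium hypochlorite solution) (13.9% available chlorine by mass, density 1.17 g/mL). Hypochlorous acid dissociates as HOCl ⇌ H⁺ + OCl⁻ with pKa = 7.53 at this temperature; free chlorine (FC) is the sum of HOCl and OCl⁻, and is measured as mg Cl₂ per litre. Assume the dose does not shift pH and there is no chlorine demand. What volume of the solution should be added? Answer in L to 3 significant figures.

[OCl⁻]/[HOCl] = 10^(pH − pKa) = 10^(7.57 − 7.53) = 1.096; fraction as HOCl = 1/(1 + 1.096) = 0.477.
Free chlorine required for 2.71 ppm HOCl: 2.71 / 0.477 = 5.681 ppm.
FC to add: 5.681 − 0.7 = 4.981 mg/L as Cl₂.
Cl₂ equivalent: 4.981 mg/L × 850,000 L = 4234 g.
Product at 13.9% available Cl: 4234 / 0.139 = 30,460 g.
Volume: 30,460 g ÷ 1.17 g/mL = 26,040 mL.

26.0 L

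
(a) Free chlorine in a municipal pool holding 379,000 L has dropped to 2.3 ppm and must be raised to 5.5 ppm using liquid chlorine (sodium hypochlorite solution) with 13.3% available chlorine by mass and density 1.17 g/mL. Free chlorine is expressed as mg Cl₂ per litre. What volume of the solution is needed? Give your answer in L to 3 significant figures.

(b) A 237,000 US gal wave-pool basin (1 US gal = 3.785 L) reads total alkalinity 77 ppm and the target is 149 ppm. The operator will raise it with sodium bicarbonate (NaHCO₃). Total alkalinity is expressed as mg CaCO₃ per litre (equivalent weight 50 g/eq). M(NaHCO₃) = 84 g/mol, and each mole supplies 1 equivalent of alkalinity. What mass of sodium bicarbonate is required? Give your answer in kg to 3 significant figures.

(a) Chlorine deficit: 5.5 − 2.3 = 3.2 ppm = 3.2 mg/L as Cl₂.
(a) Cl₂ equivalent needed: 3.2 mg/L × 379,000 L = 1,213,000 mg = 1213 g.
(a) Product at 13.3% available chlorine: 1213 / 0.133 = 9119 g.
(a) Volume at density 1.17 g/mL: 9119 g ÷ 1.17 g/mL = 7794 mL.

(b) Volume: 237,000 US gal × 3.785 L/gal = 897,045 L.
(b) Alkalinity to add: (149 − 77) = 72 mg/L as CaCO₃ × 897,045 L = 64,590 g as CaCO₃.
(b) Equivalents: 64,590 g ÷ 50 g/eq = 1292 eq.
(b) NaHCO₃ supplies 1 eq per mole → 1292 mol.
(b) Mass: 1292 mol × 84 g/mol = 108,500 g.

(a) 7.79 L; (b) 109 kg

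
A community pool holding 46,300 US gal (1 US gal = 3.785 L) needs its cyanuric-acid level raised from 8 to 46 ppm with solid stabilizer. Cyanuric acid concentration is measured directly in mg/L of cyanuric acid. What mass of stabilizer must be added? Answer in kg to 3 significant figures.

6.66 kg

Volume: 46,300 US gal × 3.785 L/gal = 175,246 L.
CYA to add: (46 − 8) = 38 mg/L × 175,246 L = 6659 g cyanuric acid.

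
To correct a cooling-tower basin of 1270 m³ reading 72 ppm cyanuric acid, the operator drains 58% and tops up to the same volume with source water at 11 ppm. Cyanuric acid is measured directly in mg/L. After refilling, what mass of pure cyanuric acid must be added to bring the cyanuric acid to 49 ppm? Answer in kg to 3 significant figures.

15.7 kg

Volume: 1270 m³ = 1,270,000 L.
After draining 58% and refilling: 72 × 0.42 + 11 × 0.58 = 36.62 ppm.
Deficit to target: 49 − 36.62 = 12.38 mg/L.
Mass: 12.38 mg/L × 1,270,000 L = 15,720 g cyanuric acid.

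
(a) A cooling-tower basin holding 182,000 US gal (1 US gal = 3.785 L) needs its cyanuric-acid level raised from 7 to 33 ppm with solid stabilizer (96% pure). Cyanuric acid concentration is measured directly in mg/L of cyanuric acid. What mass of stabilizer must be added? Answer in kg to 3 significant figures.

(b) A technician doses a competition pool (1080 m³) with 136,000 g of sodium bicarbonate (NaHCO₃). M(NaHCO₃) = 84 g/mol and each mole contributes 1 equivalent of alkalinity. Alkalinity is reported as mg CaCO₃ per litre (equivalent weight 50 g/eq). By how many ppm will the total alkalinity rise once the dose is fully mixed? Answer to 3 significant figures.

(a) 18.7 kg; (b) 75.0 ppm

(a) Volume: 182,000 US gal × 3.785 L/gal = 688,870 L.
(a) CYA to add: (33 − 7) = 26 mg/L × 688,870 L = 17,910 g cyanuric acid.
(a) At 96% purity: 17,910 / 0.96 = 18,660 g product.

(b) Volume: 1080 m³ = 1,080,000 L.
(b) Moles of NaHCO₃: 136,000 g ÷ 84 g/mol = 1619 mol → 1619 eq of alkalinity.
(b) As CaCO₃: 1619 eq × 50 g/eq = 80,950 g.
(b) Rise: 80,950 g / 1,080,000 L × 1000 = 74.96 mg/L.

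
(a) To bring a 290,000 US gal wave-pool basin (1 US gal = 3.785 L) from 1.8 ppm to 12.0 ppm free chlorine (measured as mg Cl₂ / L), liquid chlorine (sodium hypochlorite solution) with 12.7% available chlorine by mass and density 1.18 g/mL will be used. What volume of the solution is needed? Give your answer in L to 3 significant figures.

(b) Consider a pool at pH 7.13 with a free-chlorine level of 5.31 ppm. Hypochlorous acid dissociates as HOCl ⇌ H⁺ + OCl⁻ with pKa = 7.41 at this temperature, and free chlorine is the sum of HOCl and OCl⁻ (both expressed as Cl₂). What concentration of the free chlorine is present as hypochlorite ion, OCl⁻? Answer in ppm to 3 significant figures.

(a) 74.7 L; (b) 1.83 ppm

(a) Volume: 290,000 US gal × 3.785 L/gal = 1,097,650 L.
(a) Chlorine deficit: 12.0 − 1.8 = 10.2 ppm = 10.2 mg/L as Cl₂.
(a) Cl₂ equivalent needed: 10.2 mg/L × 1,097,650 L = 11,200,000 mg = 11,200 g.
(a) Product at 12.7% available chlorine: 11,200 / 0.127 = 88,160 g.
(a) Volume at density 1.18 g/mL: 88,160 g ÷ 1.18 g/mL = 74,710 mL.

(b) [OCl⁻]/[HOCl] = 10^(pH − pKa) = 10^(7.13 − 7.41) = 10^-0.28 = 0.5248.
(b) Fraction as HOCl = 1 / (1 + 0.5248) = 0.6558.
(b) OCl⁻ = (1 − 0.6558) × 5.31 ppm = 1.828 ppm.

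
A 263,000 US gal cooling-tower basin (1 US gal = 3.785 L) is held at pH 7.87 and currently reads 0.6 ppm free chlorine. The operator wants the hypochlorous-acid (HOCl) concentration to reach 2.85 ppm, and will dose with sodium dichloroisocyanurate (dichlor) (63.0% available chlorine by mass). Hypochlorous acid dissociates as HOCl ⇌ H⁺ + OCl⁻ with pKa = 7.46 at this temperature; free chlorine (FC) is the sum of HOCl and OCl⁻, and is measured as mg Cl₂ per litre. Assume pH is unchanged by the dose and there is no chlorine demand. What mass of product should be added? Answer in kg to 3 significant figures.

Volume: 263,000 US gal × 3.785 L/gal = 995,455 L.
[OCl⁻]/[HOCl] = 10^(pH − pKa) = 10^(7.87 − 7.46) = 2.57; fraction as HOCl = 1/(1 + 2.57) = 0.2801.
Free chlorine required for 2.85 ppm HOCl: 2.85 / 0.2801 = 10.18 ppm.
FC to add: 10.18 − 0.6 = 9.576 mg/L as Cl₂.
Cl₂ equivalent: 9.576 mg/L × 995,455 L = 9532 g.
Product at 63.0% available Cl: 9532 / 0.63 = 15,130 g.

15.1 kg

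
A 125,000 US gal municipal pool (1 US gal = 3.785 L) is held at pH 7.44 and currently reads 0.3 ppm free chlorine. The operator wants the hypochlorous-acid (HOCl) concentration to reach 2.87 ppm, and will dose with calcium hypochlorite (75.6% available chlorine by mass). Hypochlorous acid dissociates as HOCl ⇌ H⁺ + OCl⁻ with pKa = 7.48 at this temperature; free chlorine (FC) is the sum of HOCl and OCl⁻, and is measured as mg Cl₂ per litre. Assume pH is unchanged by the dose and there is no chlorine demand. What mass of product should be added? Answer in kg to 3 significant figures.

3.25 kg

Volume: 125,000 US gal × 3.785 L/gal = 473,125 L.
[OCl⁻]/[HOCl] = 10^(pH − pKa) = 10^(7.44 − 7.48) = 0.912; fraction as HOCl = 1/(1 + 0.912) = 0.523.
Free chlorine required for 2.87 ppm HOCl: 2.87 / 0.523 = 5.487 ppm.
FC to add: 5.487 − 0.3 = 5.187 mg/L as Cl₂.
Cl₂ equivalent: 5.187 mg/L × 473,125 L = 2454 g.
Product at 75.6% available Cl: 2454 / 0.756 = 3246 g.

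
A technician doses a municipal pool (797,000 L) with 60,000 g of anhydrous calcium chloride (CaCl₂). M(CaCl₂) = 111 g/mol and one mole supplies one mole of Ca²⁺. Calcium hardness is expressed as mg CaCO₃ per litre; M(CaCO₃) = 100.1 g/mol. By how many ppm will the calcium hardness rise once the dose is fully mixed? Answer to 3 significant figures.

67.9 ppm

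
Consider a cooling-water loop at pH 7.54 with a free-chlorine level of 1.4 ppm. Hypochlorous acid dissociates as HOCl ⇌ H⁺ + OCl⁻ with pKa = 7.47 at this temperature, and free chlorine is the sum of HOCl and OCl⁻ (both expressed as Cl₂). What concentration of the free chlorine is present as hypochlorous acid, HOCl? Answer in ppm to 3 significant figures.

0.644 ppm

[OCl⁻]/[HOCl] = 10^(pH − pKa) = 10^(7.54 − 7.47) = 10^0.07 = 1.175.
Fraction as HOCl = 1 / (1 + 1.175) = 0.4598.
HOCl = 0.4598 × 1.4 ppm = 0.6437 ppm.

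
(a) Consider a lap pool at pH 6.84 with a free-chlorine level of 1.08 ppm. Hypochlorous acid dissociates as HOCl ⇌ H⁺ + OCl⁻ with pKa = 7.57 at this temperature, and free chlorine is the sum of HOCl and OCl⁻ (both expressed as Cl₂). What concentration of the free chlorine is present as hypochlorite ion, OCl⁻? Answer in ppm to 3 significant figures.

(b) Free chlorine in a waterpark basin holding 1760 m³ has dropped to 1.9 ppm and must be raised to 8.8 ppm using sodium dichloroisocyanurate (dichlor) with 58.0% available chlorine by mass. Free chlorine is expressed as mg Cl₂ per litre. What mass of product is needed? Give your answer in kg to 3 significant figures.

(a) 0.170 ppm; (b) 20.9 kg

(a) [OCl⁻]/[HOCl] = 10^(pH − pKa) = 10^(6.84 − 7.57) = 10^-0.73 = 0.1862.
(a) Fraction as HOCl = 1 / (1 + 0.1862) = 0.843.
(a) OCl⁻ = (1 − 0.843) × 1.08 ppm = 0.1695 ppm.

(b) Volume: 1760 m³ = 1,760,000 L.
(b) Chlorine deficit: 8.8 − 1.9 = 6.9 ppm = 6.9 mg/L as Cl₂.
(b) Cl₂ equivalent needed: 6.9 mg/L × 1,760,000 L = 12,140,000 mg = 12,140 g.
(b) Product at 58.0% available chlorine: 12,140 / 0.58 = 20,940 g.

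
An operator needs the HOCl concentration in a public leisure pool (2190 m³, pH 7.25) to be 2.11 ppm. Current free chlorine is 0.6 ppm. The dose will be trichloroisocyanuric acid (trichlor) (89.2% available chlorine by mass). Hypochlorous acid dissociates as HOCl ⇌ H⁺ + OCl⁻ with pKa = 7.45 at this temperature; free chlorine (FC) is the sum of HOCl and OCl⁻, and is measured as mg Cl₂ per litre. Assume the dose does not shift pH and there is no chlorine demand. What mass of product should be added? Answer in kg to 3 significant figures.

6.98 kg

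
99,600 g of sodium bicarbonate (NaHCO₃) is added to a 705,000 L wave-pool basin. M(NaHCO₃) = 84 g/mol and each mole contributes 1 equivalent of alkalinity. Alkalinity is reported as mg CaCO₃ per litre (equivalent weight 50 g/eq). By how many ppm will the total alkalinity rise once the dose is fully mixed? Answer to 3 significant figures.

84.1 ppm

Moles of NaHCO₃: 99,600 g ÷ 84 g/mol = 1186 mol → 1186 eq of alkalinity.
As CaCO₃: 1186 eq × 50 g/eq = 59,290 g.
Rise: 59,290 g / 705,000 L × 1000 = 84.09 mg/L.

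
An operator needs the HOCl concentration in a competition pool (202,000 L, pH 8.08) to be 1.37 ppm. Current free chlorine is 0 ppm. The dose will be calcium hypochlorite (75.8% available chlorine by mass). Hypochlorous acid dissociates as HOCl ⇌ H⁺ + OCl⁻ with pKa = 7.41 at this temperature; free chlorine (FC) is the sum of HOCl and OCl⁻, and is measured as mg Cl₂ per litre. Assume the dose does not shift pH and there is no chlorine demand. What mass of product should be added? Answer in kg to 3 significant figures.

[OCl⁻]/[HOCl] = 10^(pH − pKa) = 10^(8.08 − 7.41) = 4.677; fraction as HOCl = 1/(1 + 4.677) = 0.1761.
Free chlorine required for 1.37 ppm HOCl: 1.37 / 0.1761 = 7.778 ppm.
FC to add: 7.778 − 0 = 7.778 mg/L as Cl₂.
Cl₂ equivalent: 7.778 mg/L × 202,000 L = 1571 g.
Product at 75.8% available Cl: 1571 / 0.758 = 2073 g.

2.07 kg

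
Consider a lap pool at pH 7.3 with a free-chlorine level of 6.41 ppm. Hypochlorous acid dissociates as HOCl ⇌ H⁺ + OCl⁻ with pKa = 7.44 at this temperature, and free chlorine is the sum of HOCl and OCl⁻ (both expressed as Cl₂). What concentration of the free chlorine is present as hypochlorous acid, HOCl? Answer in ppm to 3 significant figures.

[OCl⁻]/[HOCl] = 10^(pH − pKa) = 10^(7.3 − 7.44) = 10^-0.14 = 0.7244.
Fraction as HOCl = 1 / (1 + 0.7244) = 0.5799.
HOCl = 0.5799 × 6.41 ppm = 3.717 ppm.

3.72 ppm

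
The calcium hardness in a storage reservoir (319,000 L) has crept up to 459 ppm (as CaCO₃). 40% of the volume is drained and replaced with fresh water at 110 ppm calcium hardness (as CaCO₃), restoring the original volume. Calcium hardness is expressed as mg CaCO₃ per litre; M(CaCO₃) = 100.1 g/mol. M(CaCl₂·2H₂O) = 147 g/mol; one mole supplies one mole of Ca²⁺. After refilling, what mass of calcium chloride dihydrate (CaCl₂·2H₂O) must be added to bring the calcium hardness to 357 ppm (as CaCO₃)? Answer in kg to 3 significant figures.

After draining 40% and refilling: 459 × 0.60 + 110 × 0.40 = 319.4 ppm.
Deficit to target: 357 − 319.4 = 37.6 mg/L.
As CaCO₃: 37.6 mg/L × 319,000 L = 11,990 g; ÷ 100.1 = 119.8 mol Ca²⁺.
Mass: 119.8 × 147 = 17,610 g.

17.6 kg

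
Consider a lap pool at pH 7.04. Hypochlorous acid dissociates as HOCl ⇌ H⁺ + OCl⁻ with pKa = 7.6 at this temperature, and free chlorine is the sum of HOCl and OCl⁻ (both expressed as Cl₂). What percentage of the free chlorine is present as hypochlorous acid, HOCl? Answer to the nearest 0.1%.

78.4%

[OCl⁻]/[HOCl] = 10^(pH − pKa) = 10^(7.04 − 7.6) = 10^-0.56 = 0.2754.
Fraction as HOCl = 1 / (1 + 0.2754) = 0.7841.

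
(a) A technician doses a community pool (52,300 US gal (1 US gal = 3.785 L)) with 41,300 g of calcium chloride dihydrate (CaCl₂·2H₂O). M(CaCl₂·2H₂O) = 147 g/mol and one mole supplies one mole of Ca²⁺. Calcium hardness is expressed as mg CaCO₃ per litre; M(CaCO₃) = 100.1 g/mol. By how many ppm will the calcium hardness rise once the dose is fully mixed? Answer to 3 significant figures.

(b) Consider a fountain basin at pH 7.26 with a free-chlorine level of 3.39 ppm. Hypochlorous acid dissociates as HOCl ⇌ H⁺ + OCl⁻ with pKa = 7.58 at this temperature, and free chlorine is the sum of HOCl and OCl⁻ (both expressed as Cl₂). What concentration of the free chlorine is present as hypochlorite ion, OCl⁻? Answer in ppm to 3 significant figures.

(a) 142 ppm; (b) 1.10 ppm

(a) Volume: 52,300 US gal × 3.785 L/gal = 197,956 L.
(a) Moles of Ca²⁺: 41,300 g ÷ 147 g/mol = 281 mol.
(a) As CaCO₃: 281 mol × 100.1 g/mol = 28,120 g.
(a) Rise: 28,120 g / 197,956 L × 1000 = 142.1 mg/L.

(b) [OCl⁻]/[HOCl] = 10^(pH − pKa) = 10^(7.26 − 7.58) = 10^-0.32 = 0.4786.
(b) Fraction as HOCl = 1 / (1 + 0.4786) = 0.6763.
(b) OCl⁻ = (1 − 0.6763) × 3.39 ppm = 1.097 ppm.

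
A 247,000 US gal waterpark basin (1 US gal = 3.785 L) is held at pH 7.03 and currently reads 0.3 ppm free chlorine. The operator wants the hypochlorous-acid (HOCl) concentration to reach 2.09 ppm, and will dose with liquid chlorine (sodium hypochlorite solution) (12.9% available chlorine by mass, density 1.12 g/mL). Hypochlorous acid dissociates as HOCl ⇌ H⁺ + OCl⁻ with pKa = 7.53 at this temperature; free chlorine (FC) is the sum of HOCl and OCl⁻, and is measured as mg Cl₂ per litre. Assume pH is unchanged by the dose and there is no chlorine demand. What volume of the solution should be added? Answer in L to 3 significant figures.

Volume: 247,000 US gal × 3.785 L/gal = 934,895 L.
[OCl⁻]/[HOCl] = 10^(pH − pKa) = 10^(7.03 − 7.53) = 0.3162; fraction as HOCl = 1/(1 + 0.3162) = 0.7597.
Free chlorine required for 2.09 ppm HOCl: 2.09 / 0.7597 = 2.751 ppm.
FC to add: 2.751 − 0.3 = 2.451 mg/L as Cl₂.
Cl₂ equivalent: 2.451 mg/L × 934,895 L = 2291 g.
Product at 12.9% available Cl: 2291 / 0.129 = 17,760 g.
Volume: 17,760 g ÷ 1.12 g/mL = 15,860 mL.

15.9 L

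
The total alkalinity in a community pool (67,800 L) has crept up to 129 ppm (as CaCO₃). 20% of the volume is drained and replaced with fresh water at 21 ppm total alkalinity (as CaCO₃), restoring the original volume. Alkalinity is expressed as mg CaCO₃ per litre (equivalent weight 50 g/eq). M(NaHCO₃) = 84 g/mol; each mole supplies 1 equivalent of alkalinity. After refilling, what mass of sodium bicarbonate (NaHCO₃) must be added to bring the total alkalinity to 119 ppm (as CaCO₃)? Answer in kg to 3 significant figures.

1.32 kg

After draining 20% and refilling: 129 × 0.80 + 21 × 0.20 = 107.4 ppm.
Deficit to target: 119 − 107.4 = 11.6 mg/L.
As CaCO₃: 11.6 mg/L × 67,800 L = 786.5 g; ÷ 50 g/eq ÷ 1 = 15.73 mol NaHCO₃.
Mass: 15.73 × 84 = 1321 g.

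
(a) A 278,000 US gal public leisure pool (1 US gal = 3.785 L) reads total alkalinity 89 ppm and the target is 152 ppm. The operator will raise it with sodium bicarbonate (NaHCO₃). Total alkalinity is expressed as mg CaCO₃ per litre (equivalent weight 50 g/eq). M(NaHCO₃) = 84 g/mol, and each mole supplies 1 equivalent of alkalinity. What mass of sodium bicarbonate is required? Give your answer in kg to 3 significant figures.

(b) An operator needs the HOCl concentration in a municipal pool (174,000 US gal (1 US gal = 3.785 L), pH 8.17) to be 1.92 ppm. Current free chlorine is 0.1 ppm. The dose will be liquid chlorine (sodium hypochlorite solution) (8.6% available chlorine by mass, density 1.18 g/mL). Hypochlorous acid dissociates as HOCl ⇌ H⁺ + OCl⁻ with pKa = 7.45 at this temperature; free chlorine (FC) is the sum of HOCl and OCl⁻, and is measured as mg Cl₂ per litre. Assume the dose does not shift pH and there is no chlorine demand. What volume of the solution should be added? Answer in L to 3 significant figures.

(a) 111 kg; (b) 77.2 L

(a) Volume: 278,000 US gal × 3.785 L/gal = 1,052,230 L.
(a) Alkalinity to add: (152 − 89) = 63 mg/L as CaCO₃ × 1,052,230 L = 66,290 g as CaCO₃.
(a) Equivalents: 66,290 g ÷ 50 g/eq = 1326 eq.
(a) NaHCO₃ supplies 1 eq per mole → 1326 mol.
(a) Mass: 1326 mol × 84 g/mol = 111,400 g.

(b) Volume: 174,000 US gal × 3.785 L/gal = 658,590 L.
(b) [OCl⁻]/[HOCl] = 10^(pH − pKa) = 10^(8.17 − 7.45) = 5.248; fraction as HOCl = 1/(1 + 5.248) = 0.16.
(b) Free chlorine required for 1.92 ppm HOCl: 1.92 / 0.16 = 12 ppm.
(b) FC to add: 12 − 0.1 = 11.9 mg/L as Cl₂.
(b) Cl₂ equivalent: 11.9 mg/L × 658,590 L = 7835 g.
(b) Product at 8.6% available Cl: 7835 / 0.086 = 91,100 g.
(b) Volume: 91,100 g ÷ 1.18 g/mL = 77,210 mL.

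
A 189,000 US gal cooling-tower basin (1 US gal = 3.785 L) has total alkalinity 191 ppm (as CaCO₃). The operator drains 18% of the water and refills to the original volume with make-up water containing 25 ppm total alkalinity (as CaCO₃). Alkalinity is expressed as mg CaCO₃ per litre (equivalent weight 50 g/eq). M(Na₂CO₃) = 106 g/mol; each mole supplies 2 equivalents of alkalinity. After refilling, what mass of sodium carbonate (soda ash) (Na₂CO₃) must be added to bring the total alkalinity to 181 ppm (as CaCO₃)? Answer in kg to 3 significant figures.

Volume: 189,000 US gal × 3.785 L/gal = 715,365 L.
After draining 18% and refilling: 191 × 0.82 + 25 × 0.18 = 161.12 ppm.
Deficit to target: 181 − 161.12 = 19.88 mg/L.
As CaCO₃: 19.88 mg/L × 715,365 L = 14,220 g; ÷ 50 g/eq ÷ 2 = 142.2 mol Na₂CO₃.
Mass: 142.2 × 106 = 15,070 g.

15.1 kg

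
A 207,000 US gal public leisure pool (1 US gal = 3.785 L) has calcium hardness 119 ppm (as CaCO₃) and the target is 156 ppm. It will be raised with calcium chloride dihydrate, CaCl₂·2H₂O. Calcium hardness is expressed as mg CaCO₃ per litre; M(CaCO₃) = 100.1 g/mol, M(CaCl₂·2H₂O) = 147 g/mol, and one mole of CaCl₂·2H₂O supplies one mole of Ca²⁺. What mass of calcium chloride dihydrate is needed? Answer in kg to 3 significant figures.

42.6 kg

Volume: 207,000 US gal × 3.785 L/gal = 783,495 L.
Hardness to add: (156 − 119) = 37 mg/L as CaCO₃ × 783,495 L = 28,990 g as CaCO₃.
Moles of Ca²⁺ (1 mol Ca²⁺ ≡ 1 mol CaCO₃): 28,990 / 100.1 g/mol = 289.6 mol.
Mass of CaCl₂·2H₂O: 289.6 × 147 = 42,570 g.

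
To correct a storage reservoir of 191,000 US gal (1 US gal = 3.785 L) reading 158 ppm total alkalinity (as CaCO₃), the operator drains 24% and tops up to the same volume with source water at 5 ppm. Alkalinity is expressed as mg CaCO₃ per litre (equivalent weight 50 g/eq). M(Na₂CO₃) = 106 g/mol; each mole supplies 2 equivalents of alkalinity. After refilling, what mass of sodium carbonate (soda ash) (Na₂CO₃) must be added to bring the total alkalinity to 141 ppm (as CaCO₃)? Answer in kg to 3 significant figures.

Volume: 191,000 US gal × 3.785 L/gal = 722,935 L.
After draining 24% and refilling: 158 × 0.76 + 5 × 0.24 = 121.28 ppm.
Deficit to target: 141 − 121.28 = 19.72 mg/L.
As CaCO₃: 19.72 mg/L × 722,935 L = 14,260 g; ÷ 50 g/eq ÷ 2 = 142.6 mol Na₂CO₃.
Mass: 142.6 × 106 = 15,110 g.

15.1 kg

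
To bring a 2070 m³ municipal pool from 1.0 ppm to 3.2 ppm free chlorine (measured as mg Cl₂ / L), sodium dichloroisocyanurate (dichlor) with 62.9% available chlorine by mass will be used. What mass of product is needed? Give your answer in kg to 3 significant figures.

Volume: 2070 m³ = 2,070,000 L.
Chlorine deficit: 3.2 − 1.0 = 2.2 ppm = 2.2 mg/L as Cl₂.
Cl₂ equivalent needed: 2.2 mg/L × 2,070,000 L = 4,554,000 mg = 4554 g.
Product at 62.9% available chlorine: 4554 / 0.629 = 7240 g.

7.24 kg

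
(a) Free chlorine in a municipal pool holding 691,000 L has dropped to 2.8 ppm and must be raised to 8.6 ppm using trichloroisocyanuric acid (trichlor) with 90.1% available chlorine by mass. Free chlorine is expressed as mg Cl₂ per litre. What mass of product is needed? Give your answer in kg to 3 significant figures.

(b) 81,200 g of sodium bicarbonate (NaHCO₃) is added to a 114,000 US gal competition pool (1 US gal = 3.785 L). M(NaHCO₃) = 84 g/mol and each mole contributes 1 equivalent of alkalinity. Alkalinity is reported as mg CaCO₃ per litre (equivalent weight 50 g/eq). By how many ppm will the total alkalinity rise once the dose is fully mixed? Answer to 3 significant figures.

(a) 4.45 kg; (b) 112 ppm

(a) Chlorine deficit: 8.6 − 2.8 = 5.8 ppm = 5.8 mg/L as Cl₂.
(a) Cl₂ equivalent needed: 5.8 mg/L × 691,000 L = 4,008,000 mg = 4008 g.
(a) Product at 90.1% available chlorine: 4008 / 0.901 = 4448 g.

(b) Volume: 114,000 US gal × 3.785 L/gal = 431,490 L.
(b) Moles of NaHCO₃: 81,200 g ÷ 84 g/mol = 966.7 mol → 966.7 eq of alkalinity.
(b) As CaCO₃: 966.7 eq × 50 g/eq = 48,330 g.
(b) Rise: 48,330 g / 431,490 L × 1000 = 112 mg/L.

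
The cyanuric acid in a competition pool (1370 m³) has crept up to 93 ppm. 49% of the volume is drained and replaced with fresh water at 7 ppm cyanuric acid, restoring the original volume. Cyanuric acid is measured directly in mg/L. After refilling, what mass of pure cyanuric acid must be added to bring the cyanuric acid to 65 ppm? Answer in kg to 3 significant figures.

19.4 kg

Volume: 1370 m³ = 1,370,000 L.
After draining 49% and refilling: 93 × 0.51 + 7 × 0.49 = 50.86 ppm.
Deficit to target: 65 − 50.86 = 14.14 mg/L.
Mass: 14.14 mg/L × 1,370,000 L = 19,370 g cyanuric acid.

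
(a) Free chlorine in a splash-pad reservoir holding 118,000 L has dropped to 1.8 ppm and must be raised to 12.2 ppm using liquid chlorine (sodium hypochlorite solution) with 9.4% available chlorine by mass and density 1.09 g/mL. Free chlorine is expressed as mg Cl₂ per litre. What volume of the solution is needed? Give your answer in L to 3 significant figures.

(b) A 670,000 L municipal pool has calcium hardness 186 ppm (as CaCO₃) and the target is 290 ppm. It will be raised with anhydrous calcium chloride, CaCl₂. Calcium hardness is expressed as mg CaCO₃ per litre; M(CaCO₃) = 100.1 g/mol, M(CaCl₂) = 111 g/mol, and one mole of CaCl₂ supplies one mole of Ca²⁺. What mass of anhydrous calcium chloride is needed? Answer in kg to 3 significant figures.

(a) 12.0 L; (b) 77.3 kg

(a) Chlorine deficit: 12.2 − 1.8 = 10.4 ppm = 10.4 mg/L as Cl₂.
(a) Cl₂ equivalent needed: 10.4 mg/L × 118,000 L = 1,227,000 mg = 1227 g.
(a) Product at 9.4% available chlorine: 1227 / 0.094 = 13,060 g.
(a) Volume at density 1.09 g/mL: 13,060 g ÷ 1.09 g/mL = 11,980 mL.

(b) Hardness to add: (290 − 186) = 104 mg/L as CaCO₃ × 670,000 L = 69,680 g as CaCO₃.
(b) Moles of Ca²⁺ (1 mol Ca²⁺ ≡ 1 mol CaCO₃): 69,680 / 100.1 g/mol = 696.1 mol.
(b) Mass of CaCl₂: 696.1 × 111 = 77,270 g.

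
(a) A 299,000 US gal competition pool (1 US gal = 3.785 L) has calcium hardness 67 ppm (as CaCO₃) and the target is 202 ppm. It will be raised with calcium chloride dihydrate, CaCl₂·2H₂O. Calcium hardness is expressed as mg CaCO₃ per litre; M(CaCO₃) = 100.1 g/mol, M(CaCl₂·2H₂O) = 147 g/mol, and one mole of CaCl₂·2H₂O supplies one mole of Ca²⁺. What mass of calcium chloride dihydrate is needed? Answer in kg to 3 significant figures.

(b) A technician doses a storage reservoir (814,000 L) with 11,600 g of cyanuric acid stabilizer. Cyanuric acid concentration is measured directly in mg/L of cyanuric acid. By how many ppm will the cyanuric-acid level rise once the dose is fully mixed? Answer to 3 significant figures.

(a) Volume: 299,000 US gal × 3.785 L/gal = 1,131,715 L.
(a) Hardness to add: (202 − 67) = 135 mg/L as CaCO₃ × 1,131,715 L = 152,800 g as CaCO₃.
(a) Moles of Ca²⁺ (1 mol Ca²⁺ ≡ 1 mol CaCO₃): 152,800 / 100.1 g/mol = 1526 mol.
(a) Mass of CaCl₂·2H₂O: 1526 × 147 = 224,400 g.

(b) Rise: 11,600 g / 814,000 L × 1000 = 14.25 mg/L.

(a) 224 kg; (b) 14.3 ppm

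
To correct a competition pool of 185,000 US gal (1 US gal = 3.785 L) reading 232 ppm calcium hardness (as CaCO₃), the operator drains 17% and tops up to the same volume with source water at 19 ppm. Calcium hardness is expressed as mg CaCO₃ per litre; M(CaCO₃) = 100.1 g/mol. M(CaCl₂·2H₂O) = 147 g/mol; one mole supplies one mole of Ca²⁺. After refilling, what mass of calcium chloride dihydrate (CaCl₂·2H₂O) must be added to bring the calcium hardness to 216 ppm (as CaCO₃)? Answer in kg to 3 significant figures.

Volume: 185,000 US gal × 3.785 L/gal = 700,225 L.
After draining 17% and refilling: 232 × 0.83 + 19 × 0.17 = 195.79 ppm.
Deficit to target: 216 − 195.79 = 20.21 mg/L.
As CaCO₃: 20.21 mg/L × 700,225 L = 14,150 g; ÷ 100.1 = 141.4 mol Ca²⁺.
Mass: 141.4 × 147 = 20,780 g.

20.8 kg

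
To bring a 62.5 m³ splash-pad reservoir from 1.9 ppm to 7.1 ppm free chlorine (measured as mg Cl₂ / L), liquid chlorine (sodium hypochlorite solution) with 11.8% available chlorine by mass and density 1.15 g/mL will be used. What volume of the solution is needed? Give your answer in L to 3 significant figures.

Volume: 62.5 m³ = 62,500 L.
Chlorine deficit: 7.1 − 1.9 = 5.2 ppm = 5.2 mg/L as Cl₂.
Cl₂ equivalent needed: 5.2 mg/L × 62,500 L = 325,000 mg = 325 g.
Product at 11.8% available chlorine: 325 / 0.118 = 2754 g.
Volume at density 1.15 g/mL: 2754 g ÷ 1.15 g/mL = 2395 mL.

2.39 L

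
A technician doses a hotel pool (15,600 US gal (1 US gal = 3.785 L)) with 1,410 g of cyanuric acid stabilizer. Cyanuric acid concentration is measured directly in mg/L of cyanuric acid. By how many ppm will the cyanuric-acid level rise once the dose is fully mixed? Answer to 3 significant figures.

23.9 ppm

Volume: 15,600 US gal × 3.785 L/gal = 59,046 L.
Rise: 1,410 g / 59,046 L × 1000 = 23.88 mg/L.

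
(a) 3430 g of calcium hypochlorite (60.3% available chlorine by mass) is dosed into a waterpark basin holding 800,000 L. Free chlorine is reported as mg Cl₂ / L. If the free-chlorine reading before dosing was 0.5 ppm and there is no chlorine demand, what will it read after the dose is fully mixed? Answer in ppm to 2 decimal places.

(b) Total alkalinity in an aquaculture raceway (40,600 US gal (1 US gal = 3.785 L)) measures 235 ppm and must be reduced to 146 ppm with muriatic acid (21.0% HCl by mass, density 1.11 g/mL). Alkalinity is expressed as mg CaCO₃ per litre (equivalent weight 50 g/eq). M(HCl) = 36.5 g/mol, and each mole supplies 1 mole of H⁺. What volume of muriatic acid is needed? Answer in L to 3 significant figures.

(a) Available chlorine delivered: 3430 g × 0.603 = 2068 g as Cl₂.
(a) Concentration rise: 2068 g / 800,000 L = 2.585 mg/L = 2.59 ppm.
(a) Final FC: 0.5 + 2.59 = 3.09 ppm.

(b) Volume: 40,600 US gal × 3.785 L/gal = 153,671 L.
(b) Alkalinity to neutralize: (235 − 146) = 89 mg/L as CaCO₃ × 153,671 L = 13,680 g as CaCO₃.
(b) Equivalents of H⁺ required: 13,680 ÷ 50 g/eq = 273.5 eq = 273.5 mol HCl.
(b) Mass of HCl: 273.5 × 36.5 = 9984 g.
(b) Mass of 21.0% solution: 9984 / 0.21 = 47,540 g.
(b) Volume: 47,540 g ÷ 1.11 g/mL = 42,830 mL.

(a) 3.09 ppm; (b) 42.8 L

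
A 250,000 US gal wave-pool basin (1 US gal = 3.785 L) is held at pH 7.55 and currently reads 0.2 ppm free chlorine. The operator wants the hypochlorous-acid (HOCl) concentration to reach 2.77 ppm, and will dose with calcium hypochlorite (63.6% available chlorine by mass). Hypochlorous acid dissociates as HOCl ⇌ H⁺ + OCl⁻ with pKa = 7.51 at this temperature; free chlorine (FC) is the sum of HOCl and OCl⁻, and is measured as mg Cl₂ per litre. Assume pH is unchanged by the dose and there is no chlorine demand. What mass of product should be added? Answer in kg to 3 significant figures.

8.34 kg

Volume: 250,000 US gal × 3.785 L/gal = 946,250 L.
[OCl⁻]/[HOCl] = 10^(pH − pKa) = 10^(7.55 − 7.51) = 1.096; fraction as HOCl = 1/(1 + 1.096) = 0.477.
Free chlorine required for 2.77 ppm HOCl: 2.77 / 0.477 = 5.807 ppm.
FC to add: 5.807 − 0.2 = 5.607 mg/L as Cl₂.
Cl₂ equivalent: 5.607 mg/L × 946,250 L = 5306 g.
Product at 63.6% available Cl: 5306 / 0.636 = 8343 g.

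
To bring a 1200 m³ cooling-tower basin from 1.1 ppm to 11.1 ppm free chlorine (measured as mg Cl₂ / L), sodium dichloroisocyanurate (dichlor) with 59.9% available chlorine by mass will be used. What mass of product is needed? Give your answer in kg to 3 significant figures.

Volume: 1200 m³ = 1,200,000 L.
Chlorine deficit: 11.1 − 1.1 = 10 ppm = 10 mg/L as Cl₂.
Cl₂ equivalent needed: 10 mg/L × 1,200,000 L = 12,000,000 mg = 12,000 g.
Product at 59.9% available chlorine: 12,000 / 0.599 = 20,030 g.

20.0 kg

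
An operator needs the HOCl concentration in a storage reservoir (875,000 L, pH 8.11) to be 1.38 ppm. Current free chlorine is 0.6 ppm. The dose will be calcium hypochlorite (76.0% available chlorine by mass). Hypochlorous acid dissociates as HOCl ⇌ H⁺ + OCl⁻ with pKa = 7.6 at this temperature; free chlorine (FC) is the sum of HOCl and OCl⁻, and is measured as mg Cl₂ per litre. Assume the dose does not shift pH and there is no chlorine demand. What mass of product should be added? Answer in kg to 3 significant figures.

6.04 kg

[OCl⁻]/[HOCl] = 10^(pH − pKa) = 10^(8.11 − 7.6) = 3.236; fraction as HOCl = 1/(1 + 3.236) = 0.2361.
Free chlorine required for 1.38 ppm HOCl: 1.38 / 0.2361 = 5.846 ppm.
FC to add: 5.846 − 0.6 = 5.246 mg/L as Cl₂.
Cl₂ equivalent: 5.246 mg/L × 875,000 L = 4590 g.
Product at 76.0% available Cl: 4590 / 0.76 = 6039 g.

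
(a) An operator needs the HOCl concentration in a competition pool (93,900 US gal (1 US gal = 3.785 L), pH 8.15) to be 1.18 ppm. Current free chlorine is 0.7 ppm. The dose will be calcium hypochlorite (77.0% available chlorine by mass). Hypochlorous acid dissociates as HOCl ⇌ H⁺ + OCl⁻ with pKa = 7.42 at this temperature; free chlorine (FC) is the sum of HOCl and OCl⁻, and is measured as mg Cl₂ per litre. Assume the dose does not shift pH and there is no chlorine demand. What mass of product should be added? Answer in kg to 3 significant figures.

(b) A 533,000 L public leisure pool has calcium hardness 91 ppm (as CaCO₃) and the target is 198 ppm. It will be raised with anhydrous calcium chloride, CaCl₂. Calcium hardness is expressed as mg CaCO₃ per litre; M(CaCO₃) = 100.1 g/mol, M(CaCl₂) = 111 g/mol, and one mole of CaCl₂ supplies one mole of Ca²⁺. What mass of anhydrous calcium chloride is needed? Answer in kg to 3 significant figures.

(a) 3.15 kg; (b) 63.2 kg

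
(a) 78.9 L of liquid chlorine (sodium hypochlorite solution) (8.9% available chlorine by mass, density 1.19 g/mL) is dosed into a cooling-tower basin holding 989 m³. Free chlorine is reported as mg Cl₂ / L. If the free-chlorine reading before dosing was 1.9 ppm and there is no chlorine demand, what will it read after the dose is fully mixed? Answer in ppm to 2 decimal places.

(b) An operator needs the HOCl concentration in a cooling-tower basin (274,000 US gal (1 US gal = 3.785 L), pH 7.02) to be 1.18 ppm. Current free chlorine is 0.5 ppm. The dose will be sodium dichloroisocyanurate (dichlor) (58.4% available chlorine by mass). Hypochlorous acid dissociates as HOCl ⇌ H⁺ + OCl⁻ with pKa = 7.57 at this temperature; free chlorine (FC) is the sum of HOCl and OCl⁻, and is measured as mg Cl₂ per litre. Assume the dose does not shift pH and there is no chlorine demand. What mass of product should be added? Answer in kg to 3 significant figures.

(a) Volume: 989 m³ = 989,000 L.
(a) Mass of solution: 78.9 L × 1000 mL/L × 1.19 g/mL = 93,890 g.
(a) Available chlorine delivered: 93,890 g × 0.089 = 8356 g as Cl₂.
(a) Concentration rise: 8356 g / 989,000 L = 8.449 mg/L = 8.45 ppm.
(a) Final FC: 1.9 + 8.45 = 10.35 ppm.

(b) Volume: 274,000 US gal × 3.785 L/gal = 1,037,090 L.
(b) [OCl⁻]/[HOCl] = 10^(pH − pKa) = 10^(7.02 − 7.57) = 0.2818; fraction as HOCl = 1/(1 + 0.2818) = 0.7801.
(b) Free chlorine required for 1.18 ppm HOCl: 1.18 / 0.7801 = 1.513 ppm.
(b) FC to add: 1.513 − 0.5 = 1.013 mg/L as Cl₂.
(b) Cl₂ equivalent: 1.013 mg/L × 1,037,090 L = 1050 g.
(b) Product at 58.4% available Cl: 1050 / 0.584 = 1798 g.

(a) 10.35 ppm; (b) 1.80 kg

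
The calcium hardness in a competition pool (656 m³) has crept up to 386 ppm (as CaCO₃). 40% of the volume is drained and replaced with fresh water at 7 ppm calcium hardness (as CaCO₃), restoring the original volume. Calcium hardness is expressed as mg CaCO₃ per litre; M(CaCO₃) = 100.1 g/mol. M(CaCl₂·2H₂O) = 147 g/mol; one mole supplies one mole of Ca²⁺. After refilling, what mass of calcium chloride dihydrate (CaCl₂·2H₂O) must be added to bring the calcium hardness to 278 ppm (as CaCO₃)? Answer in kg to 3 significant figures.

42.0 kg

Volume: 656 m³ = 656,000 L.
After draining 40% and refilling: 386 × 0.60 + 7 × 0.40 = 234.4 ppm.
Deficit to target: 278 − 234.4 = 43.6 mg/L.
As CaCO₃: 43.6 mg/L × 656,000 L = 28,600 g; ÷ 100.1 = 285.7 mol Ca²⁺.
Mass: 285.7 × 147 = 42,000 g.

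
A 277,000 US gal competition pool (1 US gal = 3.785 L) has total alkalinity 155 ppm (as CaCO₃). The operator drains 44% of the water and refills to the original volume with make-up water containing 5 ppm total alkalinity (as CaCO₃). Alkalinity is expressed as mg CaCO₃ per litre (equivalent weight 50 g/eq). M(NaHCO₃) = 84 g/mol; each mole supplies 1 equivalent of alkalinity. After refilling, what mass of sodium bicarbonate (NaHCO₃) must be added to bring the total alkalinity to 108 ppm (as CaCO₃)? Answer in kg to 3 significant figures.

33.5 kg

Volume: 277,000 US gal × 3.785 L/gal = 1,048,445 L.
After draining 44% and refilling: 155 × 0.56 + 5 × 0.44 = 89 ppm.
Deficit to target: 108 − 89 = 19 mg/L.
As CaCO₃: 19 mg/L × 1,048,445 L = 19,920 g; ÷ 50 g/eq ÷ 1 = 398.4 mol NaHCO₃.
Mass: 398.4 × 84 = 33,470 g.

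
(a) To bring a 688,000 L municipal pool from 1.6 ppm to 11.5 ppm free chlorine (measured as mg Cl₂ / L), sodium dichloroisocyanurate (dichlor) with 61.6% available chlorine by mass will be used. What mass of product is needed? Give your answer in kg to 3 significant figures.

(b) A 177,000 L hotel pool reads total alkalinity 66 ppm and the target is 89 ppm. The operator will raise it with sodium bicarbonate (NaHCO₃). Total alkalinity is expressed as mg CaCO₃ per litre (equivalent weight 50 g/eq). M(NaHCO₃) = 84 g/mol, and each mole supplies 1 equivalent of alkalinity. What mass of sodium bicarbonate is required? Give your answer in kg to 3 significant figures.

(a) 11.1 kg; (b) 6.84 kg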